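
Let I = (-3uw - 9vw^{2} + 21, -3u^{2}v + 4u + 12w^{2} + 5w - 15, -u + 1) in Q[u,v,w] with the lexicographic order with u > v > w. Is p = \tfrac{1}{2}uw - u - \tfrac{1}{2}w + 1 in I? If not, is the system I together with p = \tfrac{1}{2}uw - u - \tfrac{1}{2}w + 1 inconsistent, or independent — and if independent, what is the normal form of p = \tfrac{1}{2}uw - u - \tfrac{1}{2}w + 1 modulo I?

First compute the reduced Gröbner basis of I by Buchberger's algorithm.
f_1 = -3uw - 9vw^{2} + 21, LT = uw.
f_2 = -3u^{2}v + 4u + 12w^{2} + 5w - 15, LT = u^{2}v.
f_3 = -u + 1, LT = u.

S(f_1,f_2): lcm = u^{2}vw. S = 3uv^{2}w^{2} - 7uv + \tfrac{4}{3}uw + 4w^{3} + \tfrac{5}{3}w^{2} - 5w.
  leading term uv^{2}w^{2}: subtract (-v^{2}w)·f_1 from 3uv^{2}w^{2} - 7uv + \tfrac{4}{3}uw + 4w^{3} + \tfrac{5}{3}w^{2} - 5w → -7uv + \tfrac{4}{3}uw - 9v^{3}w^{3} + 21v^{2}w + 4w^{3} + \tfrac{5}{3}w^{2} - 5w
  leading term uv: subtract (7v)·f_3 from -7uv + \tfrac{4}{3}uw - 9v^{3}w^{3} + 21v^{2}w + 4w^{3} + \tfrac{5}{3}w^{2} - 5w → \tfrac{4}{3}uw - 9v^{3}w^{3} + 21v^{2}w - 7v + 4w^{3} + \tfrac{5}{3}w^{2} - 5w
  leading term uw: subtract (-\tfrac{4}{9})·f_1 from \tfrac{4}{3}uw - 9v^{3}w^{3} + 21v^{2}w - 7v + 4w^{3} + \tfrac{5}{3}w^{2} - 5w → -9v^{3}w^{3} + 21v^{2}w - 4vw^{2} - 7v + 4w^{3} + \tfrac{5}{3}w^{2} - 5w + \tfrac{28}{3}
  leading term v^{3}w^{3}: no divisor's leading term divides it; move -9v^{3}w^{3} to the remainder.
  leading term v^{2}w: no divisor's leading term divides it; move 21v^{2}w to the remainder.
  leading term vw^{2}: no divisor's leading term divides it; move -4vw^{2} to the remainder.
  leading term v: no divisor's leading term divides it; move -7v to the remainder.
  leading term w^{3}: no divisor's leading term divides it; move 4w^{3} to the remainder.
  leading term w^{2}: no divisor's leading term divides it; move \tfrac{5}{3}w^{2} to the remainder.
  leading term w: no divisor's leading term divides it; move -5w to the remainder.
  leading term 1: no divisor's leading term divides it; move \tfrac{28}{3} to the remainder.
  remainder -9v^{3}w^{3} + 21v^{2}w - 4vw^{2} - 7v + 4w^{3} + \tfrac{5}{3}w^{2} - 5w + \tfrac{28}{3} ≠ 0; add h_4 = -9v^{3}w^{3} + 21v^{2}w - 4vw^{2} - 7v + 4w^{3} + \tfrac{5}{3}w^{2} - 5w + \tfrac{28}{3} to the basis.

S(f_1,f_3): lcm = uw. S = 3vw^{2} + w - 7.
  leading term vw^{2}: no divisor's leading term divides it; move 3vw^{2} to the remainder.
  leading term w: no divisor's leading term divides it; move w to the remainder.
  leading term 1: no divisor's leading term divides it; move -7 to the remainder.
  remainder 3vw^{2} + w - 7 ≠ 0; add h_5 = 3vw^{2} + w - 7 to the basis.

S(f_2,f_3): lcm = u^{2}v. S = uv - \tfrac{4}{3}u - 4w^{2} - \tfrac{5}{3}w + 5.
  leading term uv: subtract (-v)·f_3 from uv - \tfrac{4}{3}u - 4w^{2} - \tfrac{5}{3}w + 5 → -\tfrac{4}{3}u + v - 4w^{2} - \tfrac{5}{3}w + 5
  leading term u: subtract (\tfrac{4}{3})·f_3 from -\tfrac{4}{3}u + v - 4w^{2} - \tfrac{5}{3}w + 5 → v - 4w^{2} - \tfrac{5}{3}w + \tfrac{11}{3}
  leading term v: no divisor's leading term divides it; move v to the remainder.
  leading term w^{2}: no divisor's leading term divides it; move -4w^{2} to the remainder.
  leading term w: no divisor's leading term divides it; move -\tfrac{5}{3}w to the remainder.
  leading term 1: no divisor's leading term divides it; move \tfrac{11}{3} to the remainder.
  remainder v - 4w^{2} - \tfrac{5}{3}w + \tfrac{11}{3} ≠ 0; add h_6 = v - 4w^{2} - \tfrac{5}{3}w + \tfrac{11}{3} to the basis.

S(f_2,h_5): lcm = u^{2}vw^{2}. S = -\tfrac{1}{3}u^{2}w + \tfrac{7}{3}u^{2} - \tfrac{4}{3}uw^{2} - 4w^{4} - \tfrac{5}{3}w^{3} + 5w^{2}.
  leading term u^{2}w: subtract (\tfrac{1}{9}u)·f_1 from -\tfrac{1}{3}u^{2}w + \tfrac{7}{3}u^{2} - \tfrac{4}{3}uw^{2} - 4w^{4} - \tfrac{5}{3}w^{3} + 5w^{2} → \tfrac{7}{3}u^{2} + uvw^{2} - \tfrac{4}{3}uw^{2} - \tfrac{7}{3}u - 4w^{4} - \tfrac{5}{3}w^{3} + 5w^{2}
  leading term u^{2}: subtract (-\tfrac{7}{3}u)·f_3 from \tfrac{7}{3}u^{2} + uvw^{2} - \tfrac{4}{3}uw^{2} - \tfrac{7}{3}u - 4w^{4} - \tfrac{5}{3}w^{3} + 5w^{2} → uvw^{2} - \tfrac{4}{3}uw^{2} - 4w^{4} - \tfrac{5}{3}w^{3} + 5w^{2}
  leading term uvw^{2}: subtract (-\tfrac{1}{3}vw)·f_1 from uvw^{2} - \tfrac{4}{3}uw^{2} - 4w^{4} - \tfrac{5}{3}w^{3} + 5w^{2} → -\tfrac{4}{3}uw^{2} - 3v^{2}w^{3} + 7vw - 4w^{4} - \tfrac{5}{3}w^{3} + 5w^{2}
  leading term uw^{2}: subtract (\tfrac{4}{9}w)·f_1 from -\tfrac{4}{3}uw^{2} - 3v^{2}w^{3} + 7vw - 4w^{4} - \tfrac{5}{3}w^{3} + 5w^{2} → -3v^{2}w^{3} + 4vw^{3} + 7vw - 4w^{4} - \tfrac{5}{3}w^{3} + 5w^{2} - \tfrac{28}{3}w
  leading term v^{2}w^{3}: subtract (-vw)·h_5 from -3v^{2}w^{3} + 4vw^{3} + 7vw - 4w^{4} - \tfrac{5}{3}w^{3} + 5w^{2} - \tfrac{28}{3}w → 4vw^{3} + vw^{2} - 4w^{4} - \tfrac{5}{3}w^{3} + 5w^{2} - \tfrac{28}{3}w
  leading term vw^{3}: subtract (\tfrac{4}{3}w)·h_5 from 4vw^{3} + vw^{2} - 4w^{4} - \tfrac{5}{3}w^{3} + 5w^{2} - \tfrac{28}{3}w → vw^{2} - 4w^{4} - \tfrac{5}{3}w^{3} + \tfrac{11}{3}w^{2}
  leading term vw^{2}: subtract (\tfrac{1}{3})·h_5 from vw^{2} - 4w^{4} - \tfrac{5}{3}w^{3} + \tfrac{11}{3}w^{2} → -4w^{4} - \tfrac{5}{3}w^{3} + \tfrac{11}{3}w^{2} - \tfrac{1}{3}w + \tfrac{7}{3}
  leading term w^{4}: no divisor's leading term divides it; move -4w^{4} to the remainder.
  leading term w^{3}: no divisor's leading term divides it; move -\tfrac{5}{3}w^{3} to the remainder.
  leading term w^{2}: no divisor's leading term divides it; move \tfrac{11}{3}w^{2} to the remainder.
  leading term w: no divisor's leading term divides it; move -\tfrac{1}{3}w to the remainder.
  leading term 1: no divisor's leading term divides it; move \tfrac{7}{3} to the remainder.
  remainder -4w^{4} - \tfrac{5}{3}w^{3} + \tfrac{11}{3}w^{2} - \tfrac{1}{3}w + \tfrac{7}{3} ≠ 0; add h_7 = -4w^{4} - \tfrac{5}{3}w^{3} + \tfrac{11}{3}w^{2} - \tfrac{1}{3}w + \tfrac{7}{3} to the basis.

The other S-polynomials (S(f_1,h_4), S(f_2,h_4), S(f_3,h_4), S(f_1,h_5), S(f_3,h_5), S(h_4,h_5), S(f_1,h_6), S(f_2,h_6), S(f_3,h_6), S(h_4,h_6), S(h_5,h_6), S(f_1,h_7), S(f_2,h_7), S(f_3,h_7), S(h_4,h_7), S(h_5,h_7), S(h_6,h_7)) all reduce to 0 modulo the current basis, so we have a Gröbner basis.
Inter-reduce: drop elements whose leading term is divisible by another's, tail-reduce, and make monic.
Reduced Gröbner basis: {u - 1, v - 4w^{2} - \tfrac{5}{3}w + \tfrac{11}{3}, w^{4} + \tfrac{5}{12}w^{3} - \tfrac{11}{12}w^{2} + \tfrac{1}{12}w - \tfrac{7}{12}}.
Label its elements g_1 = u - 1, g_2 = v - 4w^{2} - \tfrac{5}{3}w + \tfrac{11}{3}, g_3 = w^{4} + \tfrac{5}{12}w^{3} - \tfrac{11}{12}w^{2} + \tfrac{1}{12}w - \tfrac{7}{12}.

Reduce p = \tfrac{1}{2}uw - u - \tfrac{1}{2}w + 1 modulo G:
  leading term uw: subtract (\tfrac{1}{2}w)·g_1 from \tfrac{1}{2}uw - u - \tfrac{1}{2}w + 1 → -u + 1
  leading term u: subtract (-1)·g_1 from -u + 1 → 0
  normal form = 0.
Since the normal form is 0, p ∈ I.

\tfrac{1}{2}uw - u - \tfrac{1}{2}w + 1 lies in I (it reduces to 0).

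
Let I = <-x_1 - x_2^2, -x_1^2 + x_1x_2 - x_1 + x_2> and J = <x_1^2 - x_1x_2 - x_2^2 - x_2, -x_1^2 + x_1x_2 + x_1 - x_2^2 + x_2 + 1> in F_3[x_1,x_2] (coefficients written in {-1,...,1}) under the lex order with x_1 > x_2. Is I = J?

For a fixed monomial order, each ideal has a unique reduced Gröbner basis; comparing bases decides equality.
Buchberger on the first generating set:
f_1 = -x_1 - x_2^2, LT = x_1.
f_2 = -x_1^2 + x_1x_2 - x_1 + x_2, LT = x_1^2.

S(f_1,f_2): lcm = x_1^2. S = x_1x_2^2 + x_1x_2 - x_1 + x_2.
  reduce S modulo (f_1, f_2):
  remainder -x_2^4 - x_2^3 + x_2^2 + x_2 ≠ 0; add g_3 = -x_2^4 - x_2^3 + x_2^2 + x_2 to the basis.

The other S-polynomials (S(f_1,g_3), S(f_2,g_3)) all reduce to 0 modulo the current basis, so we have a Gröbner basis.
Inter-reduce: drop elements whose leading term is divisible by another's, tail-reduce, and make monic.
Reduced Gröbner basis: {x_1 + x_2^2, x_2^4 + x_2^3 - x_2^2 - x_2}.

Buchberger on the second generating set:
h_1 = x_1^2 - x_1x_2 - x_2^2 - x_2, LT = x_1^2.
h_2 = -x_1^2 + x_1x_2 + x_1 - x_2^2 + x_2 + 1, LT = x_1^2.

S(h_1,h_2): lcm = x_1^2. S = x_1 + x_2^2 + 1.
  reduce S modulo (h_1, h_2):
  remainder x_1 + x_2^2 + 1 ≠ 0; add k_3 = x_1 + x_2^2 + 1 to the basis.

S(h_1,k_3): lcm = x_1^2. S = -x_1x_2^2 - x_1x_2 - x_1 - x_2^2 - x_2.
  reduce S modulo (h_1, h_2, k_3):
  remainder x_2^4 + x_2^3 + x_2^2 + 1 ≠ 0; add k_4 = x_2^4 + x_2^3 + x_2^2 + 1 to the basis.

The other S-polynomials (S(h_2,k_3), S(h_1,k_4), S(h_2,k_4), S(k_3,k_4)) all reduce to 0 modulo the current basis, so we have a Gröbner basis.
Inter-reduce: drop elements whose leading term is divisible by another's, tail-reduce, and make monic.
Reduced Gröbner basis: {x_1 + x_2^2 + 1, x_2^4 + x_2^3 + x_2^2 + 1}.

Since the reduced bases disagree, the two ideals are not the same.
The same test decides containment: I ⊆ J iff every generator of I reduces to 0 modulo a Gröbner basis of J.

No, the ideals differ.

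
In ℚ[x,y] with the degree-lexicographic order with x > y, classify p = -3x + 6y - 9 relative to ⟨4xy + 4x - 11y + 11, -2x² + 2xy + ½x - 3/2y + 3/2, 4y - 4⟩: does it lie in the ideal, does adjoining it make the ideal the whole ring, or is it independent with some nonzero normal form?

Adjoining -3x + 6y - 9 makes the ideal the whole ring: the system is inconsistent.

First compute the reduced Gröbner basis of I by Buchberger's algorithm.
f_1 = 4xy + 4x - 11y + 11, LT = xy.
f_2 = -2x² + 2xy + ½x - 3/2y + 3/2, LT = x².
f_3 = 4y - 4, LT = y.

S(f_1,f_2): lcm = x²y. S = xy² + x² - 5/2xy - ¾y² + 11/4x + ¾y.
  reduce S modulo (f_1, f_2, f_3):
  remainder 11/2x ≠ 0; add h_4 = 11/2x to the basis.

The other S-polynomials (S(f_1,f_3), S(f_2,f_3), S(f_1,h_4), S(f_2,h_4), S(f_3,h_4)) all reduce to 0 modulo the current basis, so we have a Gröbner basis.
Inter-reduce: drop elements whose leading term is divisible by another's, tail-reduce, and make monic.
Reduced Gröbner basis: {x, y - 1}.
Label its elements g_1 = x, g_2 = y - 1.

Reduce p = -3x + 6y - 9 modulo G:
  leading term x: subtract (-3)·g_1 from -3x + 6y - 9 → 6y - 9
  leading term y: subtract (6)·g_2 from 6y - 9 → -3
  leading term 1: no divisor's leading term divides it; move -3 to the remainder.
  normal form = -3.
The normal form is nonzero, so p ∉ I. Since p minus its normal form lies in I, I + (p) = I + (r) where r = -3; decide whether this ideal is the whole ring.
Here r = -3 is a nonzero constant, hence a unit: 1 ∈ I + (p), the Gröbner basis of I + (p) is {1}, and the enlarged system has no common solution — adjoining p is inconsistent.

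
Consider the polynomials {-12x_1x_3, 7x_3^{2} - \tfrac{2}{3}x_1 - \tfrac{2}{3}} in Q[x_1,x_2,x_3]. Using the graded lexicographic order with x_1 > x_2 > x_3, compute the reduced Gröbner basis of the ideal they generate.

The reduced Gröbner basis is the canonical form of the ideal for this ordering.

f_1 = -12x_1x_3, LT = x_1x_3.
f_2 = 7x_3^{2} - \tfrac{2}{3}x_1 - \tfrac{2}{3}, LT = x_3^{2}.

S(f_1,f_2): lcm = x_1x_3^{2}. S = \tfrac{2}{21}x_1^{2} + \tfrac{2}{21}x_1.
  leading term x_1^{2}: no divisor's leading term divides it; move \tfrac{2}{21}x_1^{2} to the remainder.
  leading term x_1: no divisor's leading term divides it; move \tfrac{2}{21}x_1 to the remainder.
  remainder \tfrac{2}{21}x_1^{2} + \tfrac{2}{21}x_1 ≠ 0; add g_3 = \tfrac{2}{21}x_1^{2} + \tfrac{2}{21}x_1 to the basis.

S(f_1,g_3): lcm = x_1^{2}x_3. S = -x_1x_3.
  leading term x_1x_3: subtract (\tfrac{1}{12})·f_1 from -x_1x_3 → 0
  remainder 0.

S(f_2,g_3): leading monomials are coprime, so the S-polynomial reduces to 0 (Buchberger's first criterion).
Every S-polynomial of the final basis reduces to 0, so we have a Gröbner basis.

G = {x_1^{2} + x_1, x_1x_3, x_3^{2} - \tfrac{2}{21}x_1 - \tfrac{2}{21}}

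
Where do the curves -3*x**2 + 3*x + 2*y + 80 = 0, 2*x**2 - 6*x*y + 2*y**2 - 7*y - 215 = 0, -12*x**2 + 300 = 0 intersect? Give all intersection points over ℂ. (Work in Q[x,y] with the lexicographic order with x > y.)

Compute a lex Gröbner basis by Buchberger's algorithm.
f_1 = -3*x**2 + 3*x + 2*y + 80, LT = x**2.
f_2 = 2*x**2 - 6*x*y + 2*y**2 - 7*y - 215, LT = x**2.
f_3 = -12*x**2 + 300, LT = x**2.

S(f_1,f_2): lcm = x**2. S = 3*x*y - x - y**2 + 17/6*y + 485/6.
  reduce S modulo (f_1, f_2, f_3):
  remainder 3*x*y - x - y**2 + 17/6*y + 485/6 ≠ 0; add h_4 = 3*x*y - x - y**2 + 17/6*y + 485/6 to the basis.

S(f_1,f_3): lcm = x**2. S = -x - 2/3*y - 5/3.
  reduce S modulo (f_1, f_2, f_3, h_4):
  remainder -x - 2/3*y - 5/3 ≠ 0; add h_5 = -x - 2/3*y - 5/3 to the basis.

S(f_1,h_4): lcm = x**2*y. S = 1/3*x**2 + 1/3*x*y**2 - 35/18*x*y - 485/18*x - 2/3*y**2 - 80/3*y.
  reduce S modulo (f_1, f_2, f_3, h_4, h_5):
  remainder 1/9*y**3 - 43/27*y**2 - 1679/108*y + 11195/108 ≠ 0; add h_6 = 1/9*y**3 - 43/27*y**2 - 1679/108*y + 11195/108 to the basis.

S(f_3,h_4): lcm = x**2*y. S = 1/3*x**2 + 1/3*x*y**2 - 17/18*x*y - 485/18*x - 25*y.
  reduce S modulo (f_1, f_2, f_3, h_4, h_5, h_6):
  remainder y**2 + 1/2*y - 55/2 ≠ 0; add h_7 = y**2 + 1/2*y - 55/2 to the basis.

S(f_1,h_5): lcm = x**2. S = -2/3*x*y - 8/3*x - 2/3*y - 80/3.
  reduce S modulo (f_1, f_2, f_3, h_4, h_5, h_6, h_7):
  remainder 2*y - 10 ≠ 0; add h_8 = 2*y - 10 to the basis.

The other S-polynomials (S(f_2,f_3), S(f_2,h_4), S(f_2,h_5), S(f_3,h_5), S(h_4,h_5), S(f_1,h_6), S(f_2,h_6), S(f_3,h_6), S(h_4,h_6), S(h_5,h_6), S(f_1,h_7), S(f_2,h_7), S(f_3,h_7), S(h_4,h_7), S(h_5,h_7), S(h_6,h_7), S(f_1,h_8), S(f_2,h_8), S(f_3,h_8), S(h_4,h_8), S(h_5,h_8), S(h_6,h_8), S(h_7,h_8)) all reduce to 0 modulo the current basis, so we have a Gröbner basis.
Inter-reduce: drop elements whose leading term is divisible by another's, tail-reduce, and make monic.
Reduced Gröbner basis: {x + 5, y - 5}.

From the last basis element, y - 5 = 0, so y takes values in {5}. Each choice, substituted upward through the basis, yields the corresponding point(s) of the solution set.
  y = 5: the earlier basis element becomes x + 5 = 0, giving x = -5 — point (-5, 5).
A lex Gröbner basis triangularizes the system, enabling back-substitution.

{(-5, 5)}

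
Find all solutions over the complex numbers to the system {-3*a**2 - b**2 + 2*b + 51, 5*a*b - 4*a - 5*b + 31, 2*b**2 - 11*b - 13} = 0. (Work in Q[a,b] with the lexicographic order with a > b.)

{(4, -1)}

Compute a lex Gröbner basis by Buchberger's algorithm.
f_1 = -3*a**2 - b**2 + 2*b + 51, LT = a**2.
f_2 = 5*a*b - 4*a - 5*b + 31, LT = a*b.
f_3 = 2*b**2 - 11*b - 13, LT = b**2.

S(f_1,f_2): lcm = a**2*b. S = 4/5*a**2 + a*b - 31/5*a + 1/3*b**3 - 2/3*b**2 - 17*b.
  reduce S modulo (f_1, f_2, f_3):
  remainder -27/5*a - 167/20*b + 53/4 ≠ 0; add h_4 = -27/5*a - 167/20*b + 53/4 to the basis.

S(f_2,f_3): lcm = a*b**2. S = 47/10*a*b + 13/2*a - b**2 + 31/5*b.
  reduce S modulo (f_1, f_2, f_3, h_4):
  remainder -2093/200*b - 2093/200 ≠ 0; add h_5 = -2093/200*b - 2093/200 to the basis.

The other S-polynomials (S(f_1,f_3), S(f_1,h_4), S(f_2,h_4), S(f_3,h_4), S(f_1,h_5), S(f_2,h_5), S(f_3,h_5), S(h_4,h_5)) all reduce to 0 modulo the current basis, so we have a Gröbner basis.
Inter-reduce: drop elements whose leading term is divisible by another's, tail-reduce, and make monic.
Reduced Gröbner basis: {a - 4, b + 1}.

Since the basis is lex-ordered, b + 1 is univariate in b. Its roots are {-1}. Back-substituting each root into the other basis elements fixes the other coordinates.
  b = -1: the earlier basis element becomes a - 4 = 0, giving a = 4 — point (4, -1).
Zero-dimensionality of the ideal guarantees finitely many solutions over ℂ.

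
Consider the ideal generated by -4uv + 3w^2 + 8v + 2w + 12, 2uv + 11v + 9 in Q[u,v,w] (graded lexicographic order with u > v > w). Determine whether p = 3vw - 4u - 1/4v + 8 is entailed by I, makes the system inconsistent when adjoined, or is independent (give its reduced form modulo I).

First compute the reduced Gröbner basis of I by Buchberger's algorithm.
f_1 = -4uv + 3w^2 + 8v + 2w + 12, LT = uv.
f_2 = 2uv + 11v + 9, LT = uv.

S(f_1,f_2): lcm = uv. S = -3/4w^2 - 15/2v - 1/2w - 15/2.
  leading term w^2: no divisor's leading term divides it; move -3/4w^2 to the remainder.
  leading term v: no divisor's leading term divides it; move -15/2v to the remainder.
  leading term w: no divisor's leading term divides it; move -1/2w to the remainder.
  leading term 1: no divisor's leading term divides it; move -15/2 to the remainder.
  remainder -3/4w^2 - 15/2v - 1/2w - 15/2 ≠ 0; add h_3 = -3/4w^2 - 15/2v - 1/2w - 15/2 to the basis.

The other S-polynomials (S(f_1,h_3), S(f_2,h_3)) all reduce to 0 modulo the current basis, so we have a Gröbner basis.
Inter-reduce: drop elements whose leading term is divisible by another's, tail-reduce, and make monic.
Reduced Gröbner basis: {uv + 11/2v + 9/2, w^2 + 10v + 2/3w + 10}.
Label its elements g_1 = uv + 11/2v + 9/2, g_2 = w^2 + 10v + 2/3w + 10.

Reduce p = 3vw - 4u - 1/4v + 8 modulo G:
  leading term vw: no divisor's leading term divides it; move 3vw to the remainder.
  leading term u: no divisor's leading term divides it; move -4u to the remainder.
  leading term v: no divisor's leading term divides it; move -1/4v to the remainder.
  leading term 1: no divisor's leading term divides it; move 8 to the remainder.
  normal form = 3vw - 4u - 1/4v + 8.
The normal form is nonzero, so p ∉ I. Since p minus its normal form lies in I, I + (p) = I + (r) where r = 3vw - 4u - 1/4v + 8; decide whether this ideal is the whole ring.
Run Buchberger on G together with r (pairs among the g_i already reduce to 0 since G is a Gröbner basis):
g_1 = uv + 11/2v + 9/2, LT = uv.
g_2 = w^2 + 10v + 2/3w + 10, LT = w^2.
r = 3vw - 4u - 1/4v + 8, LT = vw.

S(g_1,r): lcm = uvw. S = 4/3u^2 + 1/12uv + 11/2vw - 8/3u + 9/2w.
  leading term u^2: no divisor's leading term divides it; move 4/3u^2 to the remainder.
  leading term uv: subtract (1/12)·g_1 from 1/12uv + 11/2vw - 8/3u + 9/2w → 11/2vw - 8/3u - 11/24v + 9/2w - 3/8
  leading term vw: subtract (11/6)·r from 11/2vw - 8/3u - 11/24v + 9/2w - 3/8 → 14/3u + 9/2w - 361/24
  leading term u: no divisor's leading term divides it; move 14/3u to the remainder.
  leading term w: no divisor's leading term divides it; move 9/2w to the remainder.
  leading term 1: no divisor's leading term divides it; move -361/24 to the remainder.
  remainder 4/3u^2 + 14/3u + 9/2w - 361/24 ≠ 0; add m_4 = 4/3u^2 + 14/3u + 9/2w - 361/24 to the basis.

S(g_2,r): lcm = vw^2. S = 4/3uw + 10v^2 + 3/4vw + 10v - 8/3w.
  leading term uw: no divisor's leading term divides it; move 4/3uw to the remainder.
  leading term v^2: no divisor's leading term divides it; move 10v^2 to the remainder.
  leading term vw: subtract (1/4)·r from 3/4vw + 10v - 8/3w → u + 161/16v - 8/3w - 2
  leading term u: no divisor's leading term divides it; move u to the remainder.
  leading term v: no divisor's leading term divides it; move 161/16v to the remainder.
  leading term w: no divisor's leading term divides it; move -8/3w to the remainder.
  leading term 1: no divisor's leading term divides it; move -2 to the remainder.
  remainder 4/3uw + 10v^2 + u + 161/16v - 8/3w - 2 ≠ 0; add m_5 = 4/3uw + 10v^2 + u + 161/16v - 8/3w - 2 to the basis.

S(g_1,m_5): lcm = uvw. S = -15/2v^3 - 3/4uv - 483/64v^2 + 15/2vw + 3/2v + 9/2w.
  leading term v^3: no divisor's leading term divides it; move -15/2v^3 to the remainder.
  leading term uv: subtract (-3/4)·g_1 from -3/4uv - 483/64v^2 + 15/2vw + 3/2v + 9/2w → -483/64v^2 + 15/2vw + 45/8v + 9/2w + 27/8
  leading term v^2: no divisor's leading term divides it; move -483/64v^2 to the remainder.
  leading term vw: subtract (5/2)·r from 15/2vw + 45/8v + 9/2w + 27/8 → 10u + 25/4v + 9/2w - 133/8
  leading term u: no divisor's leading term divides it; move 10u to the remainder.
  leading term v: no divisor's leading term divides it; move 25/4v to the remainder.
  leading term w: no divisor's leading term divides it; move 9/2w to the remainder.
  leading term 1: no divisor's leading term divides it; move -133/8 to the remainder.
  remainder -15/2v^3 - 483/64v^2 + 10u + 25/4v + 9/2w - 133/8 ≠ 0; add m_6 = -15/2v^3 - 483/64v^2 + 10u + 25/4v + 9/2w - 133/8 to the basis.

The other S-polynomials (S(g_1,g_2), S(g_1,m_4), S(g_2,m_4), S(r,m_4), S(g_2,m_5), S(r,m_5), S(m_4,m_5), S(g_1,m_6), S(g_2,m_6), S(r,m_6), S(m_4,m_6), S(m_5,m_6)) all reduce to 0 modulo the current basis, so we have a Gröbner basis.
Inter-reduce: drop elements whose leading term is divisible by another's, tail-reduce, and make monic.
Reduced Gröbner basis: {v^3 + 161/160v^2 - 4/3u - 5/6v - 3/5w + 133/60, u^2 + 7/2u + 27/8w - 361/32, uv + 11/2v + 9/2, uw + 15/2v^2 + 3/4u + 483/64v - 2w - 3/2, vw - 4/3u - 1/12v + 8/3, w^2 + 10v + 2/3w + 10}.
The reduced Gröbner basis of I + (p) is {v^3 + 161/160v^2 - 4/3u - 5/6v - 3/5w + 133/60, u^2 + 7/2u + 27/8w - 361/32, uv + 11/2v + 9/2, uw + 15/2v^2 + 3/4u + 483/64v - 2w - 3/2, vw - 4/3u - 1/12v + 8/3, w^2 + 10v + 2/3w + 10} ≠ {1}, a proper ideal, so the enlarged system stays consistent: p is independent of I, with normal form 3vw - 4u - 1/4v + 8.

3vw - 4u - 1/4v + 8 is independent of I; its normal form modulo I is 3vw - 4u - 1/4v + 8.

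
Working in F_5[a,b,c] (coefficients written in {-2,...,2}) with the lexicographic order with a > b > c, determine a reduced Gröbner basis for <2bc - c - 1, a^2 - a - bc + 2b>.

Buchberger's algorithm terminates because the ascending chain of leading-term ideals stabilizes.

f_1 = 2bc - c - 1, LT = bc.
f_2 = a^2 - a - bc + 2b, LT = a^2.

The S-polynomials (S(f_1,f_2)) all reduce to 0 modulo the current basis, so we have a Gröbner basis.

G = {a^2 - a + 2b + 2c + 2, bc + 2c + 2}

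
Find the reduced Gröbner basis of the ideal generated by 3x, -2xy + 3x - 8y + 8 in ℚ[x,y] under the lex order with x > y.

G = {x, y - 1}

The reduced Gröbner basis is the canonical form of the ideal for this ordering.

f_1 = 3x, LT = x.
f_2 = -2xy + 3x - 8y + 8, LT = xy.

S(f_1,f_2): lcm = xy. S = 3/2x - 4y + 4.
  leading term x: subtract (½)·f_1 from 3/2x - 4y + 4 → -4y + 4
  leading term y: no divisor's leading term divides it; move -4y to the remainder.
  leading term 1: no divisor's leading term divides it; move 4 to the remainder.
  remainder -4y + 4 ≠ 0; add g_3 = -4y + 4 to the basis.

S(f_1,g_3): leading monomials are coprime, so the S-polynomial reduces to 0 (Buchberger's first criterion).
S(f_2,g_3): lcm = xy. S = -½x + 4y - 4.
  leading term x: subtract (-⅙)·f_1 from -½x + 4y - 4 → 4y - 4
  leading term y: subtract (-1)·g_3 from 4y - 4 → 0
  remainder 0.

Every S-polynomial of the final basis reduces to 0, so we have a Gröbner basis.
Inter-reduce: drop elements whose leading term is divisible by another's, tail-reduce, and make monic.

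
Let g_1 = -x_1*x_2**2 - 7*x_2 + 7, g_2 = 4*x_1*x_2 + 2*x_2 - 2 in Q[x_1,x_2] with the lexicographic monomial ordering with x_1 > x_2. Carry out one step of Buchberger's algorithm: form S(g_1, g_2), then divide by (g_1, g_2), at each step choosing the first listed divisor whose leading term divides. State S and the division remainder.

S(g_1, g_2) = -1/2*x_2**2 + 15/2*x_2 - 7; remainder on division = -1/2*x_2**2 + 15/2*x_2 - 7.

lcm(LM(g_1), LM(g_2)) = x_1*x_2**2.
S = (lcm/LT(g_1))·g_1 − (lcm/LT(g_2))·g_2 = -1/2*x_2**2 + 15/2*x_2 - 7.
Reduce S modulo (g_1, g_2) in that order:
  leading term x_2**2: no divisor's leading term divides it; move -1/2*x_2**2 to the remainder.
  leading term x_2: no divisor's leading term divides it; move 15/2*x_2 to the remainder.
  leading term 1: no divisor's leading term divides it; move -7 to the remainder.
The remainder -1/2*x_2**2 + 15/2*x_2 - 7 is nonzero, so it would be added as the next basis element.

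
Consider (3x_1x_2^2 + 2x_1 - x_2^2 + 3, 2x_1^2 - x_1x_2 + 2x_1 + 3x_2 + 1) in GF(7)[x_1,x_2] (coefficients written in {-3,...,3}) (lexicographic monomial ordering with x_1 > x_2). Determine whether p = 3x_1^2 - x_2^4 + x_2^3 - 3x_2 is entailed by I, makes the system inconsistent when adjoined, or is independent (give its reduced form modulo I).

3x_1^2 - x_2^4 + x_2^3 - 3x_2 lies in I (it reduces to 0).

First compute the reduced Gröbner basis of I by Buchberger's algorithm.
f_1 = 3x_1x_2^2 + 2x_1 - x_2^2 + 3, LT = x_1x_2^2.
f_2 = 2x_1^2 - x_1x_2 + 2x_1 + 3x_2 + 1, LT = x_1^2.

S(f_1,f_2): lcm = x_1^2x_2^2. S = 3x_1^2 - 3x_1x_2^3 + x_1x_2^2 + x_1 + 2x_2^3 + 3x_2^2.
  leading term x_1^2: subtract (-2)·f_2 from 3x_1^2 - 3x_1x_2^3 + x_1x_2^2 + x_1 + 2x_2^3 + 3x_2^2 → -3x_1x_2^3 + x_1x_2^2 - 2x_1x_2 - 2x_1 + 2x_2^3 + 3x_2^2 - x_2 + 2
  leading term x_1x_2^3: subtract (-x_2)·f_1 from -3x_1x_2^3 + x_1x_2^2 - 2x_1x_2 - 2x_1 + 2x_2^3 + 3x_2^2 - x_2 + 2 → x_1x_2^2 - 2x_1 + x_2^3 + 3x_2^2 + 2x_2 + 2
  leading term x_1x_2^2: subtract (-2)·f_1 from x_1x_2^2 - 2x_1 + x_2^3 + 3x_2^2 + 2x_2 + 2 → 2x_1 + x_2^3 + x_2^2 + 2x_2 + 1
  leading term x_1: no divisor's leading term divides it; move 2x_1 to the remainder.
  leading term x_2^3: no divisor's leading term divides it; move x_2^3 to the remainder.
  leading term x_2^2: no divisor's leading term divides it; move x_2^2 to the remainder.
  leading term x_2: no divisor's leading term divides it; move 2x_2 to the remainder.
  leading term 1: no divisor's leading term divides it; move 1 to the remainder.
  remainder 2x_1 + x_2^3 + x_2^2 + 2x_2 + 1 ≠ 0; add h_3 = 2x_1 + x_2^3 + x_2^2 + 2x_2 + 1 to the basis.

S(f_1,h_3): lcm = x_1x_2^2. S = 3x_1 + 3x_2^5 + 3x_2^4 - x_2^3 - 2x_2^2 + 1.
  leading term x_1: subtract (-2)·h_3 from 3x_1 + 3x_2^5 + 3x_2^4 - x_2^3 - 2x_2^2 + 1 → 3x_2^5 + 3x_2^4 + x_2^3 - 3x_2 + 3
  leading term x_2^5: no divisor's leading term divides it; move 3x_2^5 to the remainder.
  leading term x_2^4: no divisor's leading term divides it; move 3x_2^4 to the remainder.
  leading term x_2^3: no divisor's leading term divides it; move x_2^3 to the remainder.
  leading term x_2: no divisor's leading term divides it; move -3x_2 to the remainder.
  leading term 1: no divisor's leading term divides it; move 3 to the remainder.
  remainder 3x_2^5 + 3x_2^4 + x_2^3 - 3x_2 + 3 ≠ 0; add h_4 = 3x_2^5 + 3x_2^4 + x_2^3 - 3x_2 + 3 to the basis.

The other S-polynomials (S(f_2,h_3), S(f_1,h_4), S(f_2,h_4), S(h_3,h_4)) all reduce to 0 modulo the current basis, so we have a Gröbner basis.
Inter-reduce: drop elements whose leading term is divisible by another's, tail-reduce, and make monic.
Reduced Gröbner basis: {x_1 - 3x_2^3 - 3x_2^2 + x_2 - 3, x_2^5 + x_2^4 - 2x_2^3 - x_2 + 1}.
Label its elements g_1 = x_1 - 3x_2^3 - 3x_2^2 + x_2 - 3, g_2 = x_2^5 + x_2^4 - 2x_2^3 - x_2 + 1.

Reduce p = 3x_1^2 - x_2^4 + x_2^3 - 3x_2 modulo G:
  leading term x_1^2: subtract (3x_1)·g_1 from 3x_1^2 - x_2^4 + x_2^3 - 3x_2 → 2x_1x_2^3 + 2x_1x_2^2 - 3x_1x_2 + 2x_1 - x_2^4 + x_2^3 - 3x_2
  leading term x_1x_2^3: subtract (2x_2^3)·g_1 from 2x_1x_2^3 + 2x_1x_2^2 - 3x_1x_2 + 2x_1 - x_2^4 + x_2^3 - 3x_2 → 2x_1x_2^2 - 3x_1x_2 + 2x_1 - x_2^6 - x_2^5 - 3x_2^4 - 3x_2
  leading term x_1x_2^2: subtract (2x_2^2)·g_1 from 2x_1x_2^2 - 3x_1x_2 + 2x_1 - x_2^6 - x_2^5 - 3x_2^4 - 3x_2 → -3x_1x_2 + 2x_1 - x_2^6 - 2x_2^5 + 3x_2^4 - 2x_2^3 - x_2^2 - 3x_2
  leading term x_1x_2: subtract (-3x_2)·g_1 from -3x_1x_2 + 2x_1 - x_2^6 - 2x_2^5 + 3x_2^4 - 2x_2^3 - x_2^2 - 3x_2 → 2x_1 - x_2^6 - 2x_2^5 + x_2^4 + 3x_2^3 + 2x_2^2 + 2x_2
  leading term x_1: subtract (2)·g_1 from 2x_1 - x_2^6 - 2x_2^5 + x_2^4 + 3x_2^3 + 2x_2^2 + 2x_2 → -x_2^6 - 2x_2^5 + x_2^4 + 2x_2^3 + x_2^2 - 1
  leading term x_2^6: subtract (-x_2)·g_2 from -x_2^6 - 2x_2^5 + x_2^4 + 2x_2^3 + x_2^2 - 1 → -x_2^5 - x_2^4 + 2x_2^3 + x_2 - 1
  leading term x_2^5: subtract (-1)·g_2 from -x_2^5 - x_2^4 + 2x_2^3 + x_2 - 1 → 0
  normal form = 0.
Since the normal form is 0, p ∈ I.

Ideal membership is decidable via reduction modulo a Gröbner basis.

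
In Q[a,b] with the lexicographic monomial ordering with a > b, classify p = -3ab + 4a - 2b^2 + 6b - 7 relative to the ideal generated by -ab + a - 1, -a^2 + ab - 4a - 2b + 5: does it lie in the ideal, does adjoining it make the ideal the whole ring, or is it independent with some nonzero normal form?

Adjoining -3ab + 4a - 2b^2 + 6b - 7 makes the ideal the whole ring: the system is inconsistent.

First compute the reduced Gröbner basis of I by Buchberger's algorithm.
f_1 = -ab + a - 1, LT = ab.
f_2 = -a^2 + ab - 4a - 2b + 5, LT = a^2.

S(f_1,f_2): lcm = a^2b. S = -a^2 + ab^2 - 4ab + a - 2b^2 + 5b.
  reduce S modulo (f_1, f_2):
  remainder a - 2b^2 + 6b - 1 ≠ 0; add h_3 = a - 2b^2 + 6b - 1 to the basis.

S(f_1,h_3): lcm = ab. S = -a + 2b^3 - 6b^2 + b + 1.
  reduce S modulo (f_1, f_2, h_3):
  remainder 2b^3 - 8b^2 + 7b ≠ 0; add h_4 = 2b^3 - 8b^2 + 7b to the basis.

The other S-polynomials (S(f_2,h_3), S(f_1,h_4), S(f_2,h_4), S(h_3,h_4)) all reduce to 0 modulo the current basis, so we have a Gröbner basis.
Inter-reduce: drop elements whose leading term is divisible by another's, tail-reduce, and make monic.
Reduced Gröbner basis: {a - 2b^2 + 6b - 1, b^3 - 4b^2 + 7/2b}.
Label its elements g_1 = a - 2b^2 + 6b - 1, g_2 = b^3 - 4b^2 + 7/2b.

Reduce p = -3ab + 4a - 2b^2 + 6b - 7 modulo G:
  leading term ab: subtract (-3b)·g_1 from -3ab + 4a - 2b^2 + 6b - 7 → 4a - 6b^3 + 16b^2 + 3b - 7
  leading term a: subtract (4)·g_1 from 4a - 6b^3 + 16b^2 + 3b - 7 → -6b^3 + 24b^2 - 21b - 3
  leading term b^3: subtract (-6)·g_2 from -6b^3 + 24b^2 - 21b - 3 → -3
  leading term 1: no divisor's leading term divides it; move -3 to the remainder.
  normal form = -3.
The normal form is nonzero, so p ∉ I. Since p minus its normal form lies in I, I + (p) = I + (r) where r = -3; decide whether this ideal is the whole ring.
Here r = -3 is a nonzero constant, hence a unit: 1 ∈ I + (p), the Gröbner basis of I + (p) is {1}, and the enlarged system has no common solution — adjoining p is inconsistent.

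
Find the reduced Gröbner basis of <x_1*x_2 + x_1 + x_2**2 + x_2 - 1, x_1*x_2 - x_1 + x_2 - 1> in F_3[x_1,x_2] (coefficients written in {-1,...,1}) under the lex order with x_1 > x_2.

This is the nonlinear analogue of row-reducing a linear system.

f_1 = x_1*x_2 + x_1 + x_2**2 + x_2 - 1, LT = x_1*x_2.
f_2 = x_1*x_2 - x_1 + x_2 - 1, LT = x_1*x_2.

S(f_1,f_2): lcm = x_1*x_2. S = -x_1 + x_2**2.
  leading term x_1: no divisor's leading term divides it; move -x_1 to the remainder.
  leading term x_2**2: no divisor's leading term divides it; move x_2**2 to the remainder.
  remainder -x_1 + x_2**2 ≠ 0; add g_3 = -x_1 + x_2**2 to the basis.

S(f_1,g_3): lcm = x_1*x_2. S = x_1 + x_2**3 + x_2**2 + x_2 - 1.
  leading term x_1: subtract (-1)·g_3 from x_1 + x_2**3 + x_2**2 + x_2 - 1 → x_2**3 - x_2**2 + x_2 - 1
  leading term x_2**3: no divisor's leading term divides it; move x_2**3 to the remainder.
  leading term x_2**2: no divisor's leading term divides it; move -x_2**2 to the remainder.
  leading term x_2: no divisor's leading term divides it; move x_2 to the remainder.
  leading term 1: no divisor's leading term divides it; move -1 to the remainder.
  remainder x_2**3 - x_2**2 + x_2 - 1 ≠ 0; add g_4 = x_2**3 - x_2**2 + x_2 - 1 to the basis.

The other S-polynomials (S(f_2,g_3), S(f_1,g_4), S(f_2,g_4), S(g_3,g_4)) all reduce to 0 modulo the current basis, so we have a Gröbner basis.
Inter-reduce: drop elements whose leading term is divisible by another's, tail-reduce, and make monic.

G = {x_1 - x_2**2, x_2**3 - x_2**2 + x_2 - 1}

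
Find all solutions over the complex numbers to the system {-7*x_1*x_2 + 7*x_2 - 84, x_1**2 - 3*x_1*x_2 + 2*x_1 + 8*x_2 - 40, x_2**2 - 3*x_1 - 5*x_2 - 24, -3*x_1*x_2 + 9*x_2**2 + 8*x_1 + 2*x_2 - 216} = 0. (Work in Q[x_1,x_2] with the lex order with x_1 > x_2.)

{(4, -4)}

Compute a lex Gröbner basis by Buchberger's algorithm.
f_1 = -7*x_1*x_2 + 7*x_2 - 84, LT = x_1*x_2.
f_2 = x_1**2 - 3*x_1*x_2 + 2*x_1 + 8*x_2 - 40, LT = x_1**2.
f_3 = -3*x_1 + x_2**2 - 5*x_2 - 24, LT = x_1.
f_4 = -3*x_1*x_2 + 8*x_1 + 9*x_2**2 + 2*x_2 - 216, LT = x_1*x_2.

S(f_1,f_2): lcm = x_1**2*x_2. S = 3*x_1*x_2**2 - 3*x_1*x_2 + 12*x_1 - 8*x_2**2 + 40*x_2.
  leading term x_1*x_2**2: subtract (-3/7*x_2)·f_1 from 3*x_1*x_2**2 - 3*x_1*x_2 + 12*x_1 - 8*x_2**2 + 40*x_2 → -3*x_1*x_2 + 12*x_1 - 5*x_2**2 + 4*x_2
  leading term x_1*x_2: subtract (3/7)·f_1 from -3*x_1*x_2 + 12*x_1 - 5*x_2**2 + 4*x_2 → 12*x_1 - 5*x_2**2 + x_2 + 36
  leading term x_1: subtract (-4)·f_3 from 12*x_1 - 5*x_2**2 + x_2 + 36 → -x_2**2 - 19*x_2 - 60
  leading term x_2**2: no divisor's leading term divides it; move -x_2**2 to the remainder.
  leading term x_2: no divisor's leading term divides it; move -19*x_2 to the remainder.
  leading term 1: no divisor's leading term divides it; move -60 to the remainder.
  remainder -x_2**2 - 19*x_2 - 60 ≠ 0; add h_5 = -x_2**2 - 19*x_2 - 60 to the basis.

S(f_1,f_3): lcm = x_1*x_2. S = 1/3*x_2**3 - 5/3*x_2**2 - 9*x_2 + 12.
  leading term x_2**3: subtract (-1/3*x_2)·h_5 from 1/3*x_2**3 - 5/3*x_2**2 - 9*x_2 + 12 → -8*x_2**2 - 29*x_2 + 12
  leading term x_2**2: subtract (8)·h_5 from -8*x_2**2 - 29*x_2 + 12 → 123*x_2 + 492
  leading term x_2: no divisor's leading term divides it; move 123*x_2 to the remainder.
  leading term 1: no divisor's leading term divides it; move 492 to the remainder.
  remainder 123*x_2 + 492 ≠ 0; add h_6 = 123*x_2 + 492 to the basis.

The other S-polynomials (S(f_1,f_4), S(f_2,f_3), S(f_2,f_4), S(f_3,f_4), S(f_1,h_5), S(f_2,h_5), S(f_3,h_5), S(f_4,h_5), S(f_1,h_6), S(f_2,h_6), S(f_3,h_6), S(f_4,h_6), S(h_5,h_6)) all reduce to 0 modulo the current basis, so we have a Gröbner basis.
Inter-reduce: drop elements whose leading term is divisible by another's, tail-reduce, and make monic.
Reduced Gröbner basis: {x_1 - 4, x_2 + 4}.

Elimination: the polynomial x_2 + 4 lies in the elimination ideal for x_2, so x_2 ∈ {-4}. For each such x_2, the remaining basis elements (now univariate) give the rest of the solution.
  x_2 = -4: the earlier basis element becomes x_1 - 4 = 0, giving x_1 = 4 — point (4, -4).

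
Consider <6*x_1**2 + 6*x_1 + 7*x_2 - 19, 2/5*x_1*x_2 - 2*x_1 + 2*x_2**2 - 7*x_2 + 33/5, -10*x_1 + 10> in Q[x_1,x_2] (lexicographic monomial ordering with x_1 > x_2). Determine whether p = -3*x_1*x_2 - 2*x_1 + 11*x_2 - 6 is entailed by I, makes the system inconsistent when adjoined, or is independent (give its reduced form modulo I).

-3*x_1*x_2 - 2*x_1 + 11*x_2 - 6 lies in I (it reduces to 0).

First compute the reduced Gröbner basis of I by Buchberger's algorithm.
f_1 = 6*x_1**2 + 6*x_1 + 7*x_2 - 19, LT = x_1**2.
f_2 = 2/5*x_1*x_2 - 2*x_1 + 2*x_2**2 - 7*x_2 + 33/5, LT = x_1*x_2.
f_3 = -10*x_1 + 10, LT = x_1.

S(f_1,f_2): lcm = x_1**2*x_2. S = 5*x_1**2 - 5*x_1*x_2**2 + 37/2*x_1*x_2 - 33/2*x_1 + 7/6*x_2**2 - 19/6*x_2.
  leading term x_1**2: subtract (5/6)·f_1 from 5*x_1**2 - 5*x_1*x_2**2 + 37/2*x_1*x_2 - 33/2*x_1 + 7/6*x_2**2 - 19/6*x_2 → -5*x_1*x_2**2 + 37/2*x_1*x_2 - 43/2*x_1 + 7/6*x_2**2 - 9*x_2 + 95/6
  leading term x_1*x_2**2: subtract (-25/2*x_2)·f_2 from -5*x_1*x_2**2 + 37/2*x_1*x_2 - 43/2*x_1 + 7/6*x_2**2 - 9*x_2 + 95/6 → -13/2*x_1*x_2 - 43/2*x_1 + 25*x_2**3 - 259/3*x_2**2 + 147/2*x_2 + 95/6
  leading term x_1*x_2: subtract (-65/4)·f_2 from -13/2*x_1*x_2 - 43/2*x_1 + 25*x_2**3 - 259/3*x_2**2 + 147/2*x_2 + 95/6 → -54*x_1 + 25*x_2**3 - 323/6*x_2**2 - 161/4*x_2 + 1477/12
  leading term x_1: subtract (27/5)·f_3 from -54*x_1 + 25*x_2**3 - 323/6*x_2**2 - 161/4*x_2 + 1477/12 → 25*x_2**3 - 323/6*x_2**2 - 161/4*x_2 + 829/12
  leading term x_2**3: no divisor's leading term divides it; move 25*x_2**3 to the remainder.
  leading term x_2**2: no divisor's leading term divides it; move -323/6*x_2**2 to the remainder.
  leading term x_2: no divisor's leading term divides it; move -161/4*x_2 to the remainder.
  leading term 1: no divisor's leading term divides it; move 829/12 to the remainder.
  remainder 25*x_2**3 - 323/6*x_2**2 - 161/4*x_2 + 829/12 ≠ 0; add h_4 = 25*x_2**3 - 323/6*x_2**2 - 161/4*x_2 + 829/12 to the basis.

S(f_1,f_3): lcm = x_1**2. S = 2*x_1 + 7/6*x_2 - 19/6.
  leading term x_1: subtract (-1/5)·f_3 from 2*x_1 + 7/6*x_2 - 19/6 → 7/6*x_2 - 7/6
  leading term x_2: no divisor's leading term divides it; move 7/6*x_2 to the remainder.
  leading term 1: no divisor's leading term divides it; move -7/6 to the remainder.
  remainder 7/6*x_2 - 7/6 ≠ 0; add h_5 = 7/6*x_2 - 7/6 to the basis.

S(f_2,f_3): lcm = x_1*x_2. S = -5*x_1 + 5*x_2**2 - 33/2*x_2 + 33/2.
  leading term x_1: subtract (1/2)·f_3 from -5*x_1 + 5*x_2**2 - 33/2*x_2 + 33/2 → 5*x_2**2 - 33/2*x_2 + 23/2
  leading term x_2**2: subtract (30/7*x_2)·h_5 from 5*x_2**2 - 33/2*x_2 + 23/2 → -23/2*x_2 + 23/2
  leading term x_2: subtract (-69/7)·h_5 from -23/2*x_2 + 23/2 → 0
  remainder 0.

S(f_1,h_4): leading monomials are coprime, so the S-polynomial reduces to 0 (Buchberger's first criterion).
S(f_2,h_4): lcm = x_1*x_2**3. S = -427/150*x_1*x_2**2 + 161/100*x_1*x_2 - 829/300*x_1 + 5*x_2**4 - 35/2*x_2**3 + 33/2*x_2**2.
  leading term x_1*x_2**2: subtract (-427/60*x_2)·f_2 from -427/150*x_1*x_2**2 + 161/100*x_1*x_2 - 829/300*x_1 + 5*x_2**4 - 35/2*x_2**3 + 33/2*x_2**2 → -3787/300*x_1*x_2 - 829/300*x_1 + 5*x_2**4 - 49/15*x_2**3 - 1999/60*x_2**2 + 4697/100*x_2
  leading term x_1*x_2: subtract (-3787/120)·f_2 from -3787/300*x_1*x_2 - 829/300*x_1 + 5*x_2**4 - 49/15*x_2**3 - 1999/60*x_2**2 + 4697/100*x_2 → -1647/25*x_1 + 5*x_2**4 - 49/15*x_2**3 + 149/5*x_2**2 - 104363/600*x_2 + 41657/200
  leading term x_1: subtract (1647/250)·f_3 from -1647/25*x_1 + 5*x_2**4 - 49/15*x_2**3 + 149/5*x_2**2 - 104363/600*x_2 + 41657/200 → 5*x_2**4 - 49/15*x_2**3 + 149/5*x_2**2 - 104363/600*x_2 + 28481/200
  leading term x_2**4: subtract (1/5*x_2)·h_4 from 5*x_2**4 - 49/15*x_2**3 + 149/5*x_2**2 - 104363/600*x_2 + 28481/200 → 15/2*x_2**3 + 757/20*x_2**2 - 37551/200*x_2 + 28481/200
  leading term x_2**3: subtract (3/10)·h_4 from 15/2*x_2**3 + 757/20*x_2**2 - 37551/200*x_2 + 28481/200 → 54*x_2**2 - 4392/25*x_2 + 3042/25
  leading term x_2**2: subtract (324/7*x_2)·h_5 from 54*x_2**2 - 4392/25*x_2 + 3042/25 → -3042/25*x_2 + 3042/25
  leading term x_2: subtract (-18252/175)·h_5 from -3042/25*x_2 + 3042/25 → 0
  remainder 0.

S(f_3,h_4): leading monomials are coprime, so the S-polynomial reduces to 0 (Buchberger's first criterion).
S(f_1,h_5): leading monomials are coprime, so the S-polynomial reduces to 0 (Buchberger's first criterion).
S(f_2,h_5): lcm = x_1*x_2. S = -4*x_1 + 5*x_2**2 - 35/2*x_2 + 33/2.
  leading term x_1: subtract (2/5)·f_3 from -4*x_1 + 5*x_2**2 - 35/2*x_2 + 33/2 → 5*x_2**2 - 35/2*x_2 + 25/2
  leading term x_2**2: subtract (30/7*x_2)·h_5 from 5*x_2**2 - 35/2*x_2 + 25/2 → -25/2*x_2 + 25/2
  leading term x_2: subtract (-75/7)·h_5 from -25/2*x_2 + 25/2 → 0
  remainder 0.

S(f_3,h_5): leading monomials are coprime, so the S-polynomial reduces to 0 (Buchberger's first criterion).
S(h_4,h_5): lcm = x_2**3. S = -173/150*x_2**2 - 161/100*x_2 + 829/300.
  leading term x_2**2: subtract (-173/175*x_2)·h_5 from -173/150*x_2**2 - 161/100*x_2 + 829/300 → -829/300*x_2 + 829/300
  leading term x_2: subtract (-829/350)·h_5 from -829/300*x_2 + 829/300 → 0
  remainder 0.

Every S-polynomial of the final basis reduces to 0, so we have a Gröbner basis.
Inter-reduce: drop elements whose leading term is divisible by another's, tail-reduce, and make monic.
Reduced Gröbner basis: {x_1 - 1, x_2 - 1}.
Label its elements g_1 = x_1 - 1, g_2 = x_2 - 1.

Reduce p = -3*x_1*x_2 - 2*x_1 + 11*x_2 - 6 modulo G:
  leading term x_1*x_2: subtract (-3*x_2)·g_1 from -3*x_1*x_2 - 2*x_1 + 11*x_2 - 6 → -2*x_1 + 8*x_2 - 6
  leading term x_1: subtract (-2)·g_1 from -2*x_1 + 8*x_2 - 6 → 8*x_2 - 8
  leading term x_2: subtract (8)·g_2 from 8*x_2 - 8 → 0
  normal form = 0.
Since the normal form is 0, p ∈ I.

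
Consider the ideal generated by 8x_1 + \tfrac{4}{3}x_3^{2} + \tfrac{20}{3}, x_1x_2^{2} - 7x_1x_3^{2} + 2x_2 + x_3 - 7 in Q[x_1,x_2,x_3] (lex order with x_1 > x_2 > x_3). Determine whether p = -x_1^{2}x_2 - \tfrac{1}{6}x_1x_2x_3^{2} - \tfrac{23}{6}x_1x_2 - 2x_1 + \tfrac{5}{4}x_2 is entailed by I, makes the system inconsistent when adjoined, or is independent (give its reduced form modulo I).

First compute the reduced Gröbner basis of I by Buchberger's algorithm.
f_1 = 8x_1 + \tfrac{4}{3}x_3^{2} + \tfrac{20}{3}, LT = x_1.
f_2 = x_1x_2^{2} - 7x_1x_3^{2} + 2x_2 + x_3 - 7, LT = x_1x_2^{2}.

S(f_1,f_2): lcm = x_1x_2^{2}. S = 7x_1x_3^{2} + \tfrac{1}{6}x_2^{2}x_3^{2} + \tfrac{5}{6}x_2^{2} - 2x_2 - x_3 + 7.
  reduce S modulo (f_1, f_2):
  remainder \tfrac{1}{6}x_2^{2}x_3^{2} + \tfrac{5}{6}x_2^{2} - 2x_2 - \tfrac{7}{6}x_3^{4} - \tfrac{35}{6}x_3^{2} - x_3 + 7 ≠ 0; add h_3 = \tfrac{1}{6}x_2^{2}x_3^{2} + \tfrac{5}{6}x_2^{2} - 2x_2 - \tfrac{7}{6}x_3^{4} - \tfrac{35}{6}x_3^{2} - x_3 + 7 to the basis.

The other S-polynomials (S(f_1,h_3), S(f_2,h_3)) all reduce to 0 modulo the current basis, so we have a Gröbner basis.
Inter-reduce: drop elements whose leading term is divisible by another's, tail-reduce, and make monic.
Reduced Gröbner basis: {x_1 + \tfrac{1}{6}x_3^{2} + \tfrac{5}{6}, x_2^{2}x_3^{2} + 5x_2^{2} - 12x_2 - 7x_3^{4} - 35x_3^{2} - 6x_3 + 42}.
Label its elements g_1 = x_1 + \tfrac{1}{6}x_3^{2} + \tfrac{5}{6}, g_2 = x_2^{2}x_3^{2} + 5x_2^{2} - 12x_2 - 7x_3^{4} - 35x_3^{2} - 6x_3 + 42.

Reduce p = -x_1^{2}x_2 - \tfrac{1}{6}x_1x_2x_3^{2} - \tfrac{23}{6}x_1x_2 - 2x_1 + \tfrac{5}{4}x_2 modulo G:
  leading term x_1^{2}x_2: subtract (-x_1x_2)·g_1 from -x_1^{2}x_2 - \tfrac{1}{6}x_1x_2x_3^{2} - \tfrac{23}{6}x_1x_2 - 2x_1 + \tfrac{5}{4}x_2 → -3x_1x_2 - 2x_1 + \tfrac{5}{4}x_2
  leading term x_1x_2: subtract (-3x_2)·g_1 from -3x_1x_2 - 2x_1 + \tfrac{5}{4}x_2 → -2x_1 + \tfrac{1}{2}x_2x_3^{2} + \tfrac{15}{4}x_2
  leading term x_1: subtract (-2)·g_1 from -2x_1 + \tfrac{1}{2}x_2x_3^{2} + \tfrac{15}{4}x_2 → \tfrac{1}{2}x_2x_3^{2} + \tfrac{15}{4}x_2 + \tfrac{1}{3}x_3^{2} + \tfrac{5}{3}
  leading term x_2x_3^{2}: no divisor's leading term divides it; move \tfrac{1}{2}x_2x_3^{2} to the remainder.
  leading term x_2: no divisor's leading term divides it; move \tfrac{15}{4}x_2 to the remainder.
  leading term x_3^{2}: no divisor's leading term divides it; move \tfrac{1}{3}x_3^{2} to the remainder.
  leading term 1: no divisor's leading term divides it; move \tfrac{5}{3} to the remainder.
  normal form = \tfrac{1}{2}x_2x_3^{2} + \tfrac{15}{4}x_2 + \tfrac{1}{3}x_3^{2} + \tfrac{5}{3}.
The normal form is nonzero, so p ∉ I. Since p minus its normal form lies in I, I + (p) = I + (r) where r = \tfrac{1}{2}x_2x_3^{2} + \tfrac{15}{4}x_2 + \tfrac{1}{3}x_3^{2} + \tfrac{5}{3}; decide whether this ideal is the whole ring.
Run Buchberger on G together with r (pairs among the g_i already reduce to 0 since G is a Gröbner basis):
g_1 = x_1 + \tfrac{1}{6}x_3^{2} + \tfrac{5}{6}, LT = x_1.
g_2 = x_2^{2}x_3^{2} + 5x_2^{2} - 12x_2 - 7x_3^{4} - 35x_3^{2} - 6x_3 + 42, LT = x_2^{2}x_3^{2}.
r = \tfrac{1}{2}x_2x_3^{2} + \tfrac{15}{4}x_2 + \tfrac{1}{3}x_3^{2} + \tfrac{5}{3}, LT = x_2x_3^{2}.

S(g_2,r): lcm = x_2^{2}x_3^{2}. S = -\tfrac{5}{2}x_2^{2} - \tfrac{2}{3}x_2x_3^{2} - \tfrac{46}{3}x_2 - 7x_3^{4} - 35x_3^{2} - 6x_3 + 42.
  reduce S modulo (g_1, g_2, r):
  remainder -\tfrac{5}{2}x_2^{2} - \tfrac{31}{3}x_2 - 7x_3^{4} - \tfrac{311}{9}x_3^{2} - 6x_3 + \tfrac{398}{9} ≠ 0; add m_4 = -\tfrac{5}{2}x_2^{2} - \tfrac{31}{3}x_2 - 7x_3^{4} - \tfrac{311}{9}x_3^{2} - 6x_3 + \tfrac{398}{9} to the basis.

S(g_2,m_4): lcm = x_2^{2}x_3^{2}. S = 5x_2^{2} - \tfrac{62}{15}x_2x_3^{2} - 12x_2 - \tfrac{14}{5}x_3^{6} - \tfrac{937}{45}x_3^{4} - \tfrac{12}{5}x_3^{3} - \tfrac{779}{45}x_3^{2} - 6x_3 + 42.
  reduce S modulo (g_1, g_2, r, m_4):
  remainder -\tfrac{5}{3}x_2 - \tfrac{14}{5}x_3^{6} - \tfrac{1567}{45}x_3^{4} - \tfrac{12}{5}x_3^{3} - \tfrac{251}{3}x_3^{2} - 18x_3 + \tfrac{1298}{9} ≠ 0; add m_5 = -\tfrac{5}{3}x_2 - \tfrac{14}{5}x_3^{6} - \tfrac{1567}{45}x_3^{4} - \tfrac{12}{5}x_3^{3} - \tfrac{251}{3}x_3^{2} - 18x_3 + \tfrac{1298}{9} to the basis.

S(g_2,m_5): lcm = x_2^{2}x_3^{2}. S = 5x_2^{2} - \tfrac{42}{25}x_2x_3^{8} - \tfrac{1567}{75}x_2x_3^{6} - \tfrac{36}{25}x_2x_3^{5} - \tfrac{251}{5}x_2x_3^{4} - \tfrac{54}{5}x_2x_3^{3} + \tfrac{1298}{15}x_2x_3^{2} - 12x_2 - 7x_3^{4} - 35x_3^{2} - 6x_3 + 42.
  reduce S modulo (g_1, g_2, r, m_4, m_5):
  remainder \tfrac{28}{25}x_3^{8} + \tfrac{5024}{225}x_3^{6} + \tfrac{24}{25}x_3^{5} + \tfrac{2069}{15}x_3^{4} + \tfrac{72}{5}x_3^{3} + \tfrac{2893}{15}x_3^{2} + 54x_3 - \tfrac{3914}{9} ≠ 0; add m_6 = \tfrac{28}{25}x_3^{8} + \tfrac{5024}{225}x_3^{6} + \tfrac{24}{25}x_3^{5} + \tfrac{2069}{15}x_3^{4} + \tfrac{72}{5}x_3^{3} + \tfrac{2893}{15}x_3^{2} + 54x_3 - \tfrac{3914}{9} to the basis.

The other S-polynomials (S(g_1,g_2), S(g_1,r), S(g_1,m_4), S(r,m_4), S(g_1,m_5), S(r,m_5), S(m_4,m_5), S(g_1,m_6), S(g_2,m_6), S(r,m_6), S(m_4,m_6), S(m_5,m_6)) all reduce to 0 modulo the current basis, so we have a Gröbner basis.
Inter-reduce: drop elements whose leading term is divisible by another's, tail-reduce, and make monic.
Reduced Gröbner basis: {x_1 + \tfrac{1}{6}x_3^{2} + \tfrac{5}{6}, x_2 + \tfrac{42}{25}x_3^{6} + \tfrac{1567}{75}x_3^{4} + \tfrac{36}{25}x_3^{3} + \tfrac{251}{5}x_3^{2} + \tfrac{54}{5}x_3 - \tfrac{1298}{15}, x_3^{8} + \tfrac{1256}{63}x_3^{6} + \tfrac{6}{7}x_3^{5} + \tfrac{10345}{84}x_3^{4} + \tfrac{90}{7}x_3^{3} + \tfrac{14465}{84}x_3^{2} + \tfrac{675}{14}x_3 - \tfrac{48925}{126}}.
The reduced Gröbner basis of I + (p) is {x_1 + \tfrac{1}{6}x_3^{2} + \tfrac{5}{6}, x_2 + \tfrac{42}{25}x_3^{6} + \tfrac{1567}{75}x_3^{4} + \tfrac{36}{25}x_3^{3} + \tfrac{251}{5}x_3^{2} + \tfrac{54}{5}x_3 - \tfrac{1298}{15}, x_3^{8} + \tfrac{1256}{63}x_3^{6} + \tfrac{6}{7}x_3^{5} + \tfrac{10345}{84}x_3^{4} + \tfrac{90}{7}x_3^{3} + \tfrac{14465}{84}x_3^{2} + \tfrac{675}{14}x_3 - \tfrac{48925}{126}} ≠ {1}, a proper ideal, so the enlarged system stays consistent: p is independent of I, with normal form \tfrac{1}{2}x_2x_3^{2} + \tfrac{15}{4}x_2 + \tfrac{1}{3}x_3^{2} + \tfrac{5}{3}.

-x_1^{2}x_2 - \tfrac{1}{6}x_1x_2x_3^{2} - \tfrac{23}{6}x_1x_2 - 2x_1 + \tfrac{5}{4}x_2 is independent of I; its normal form modulo I is \tfrac{1}{2}x_2x_3^{2} + \tfrac{15}{4}x_2 + \tfrac{1}{3}x_3^{2} + \tfrac{5}{3}.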